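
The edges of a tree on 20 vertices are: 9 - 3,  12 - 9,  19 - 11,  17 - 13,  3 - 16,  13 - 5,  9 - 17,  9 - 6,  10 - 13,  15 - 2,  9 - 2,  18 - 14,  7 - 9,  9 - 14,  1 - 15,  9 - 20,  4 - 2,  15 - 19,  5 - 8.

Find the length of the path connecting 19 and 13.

The path is 19–15–2–9–17–13, which has 5 edges.

5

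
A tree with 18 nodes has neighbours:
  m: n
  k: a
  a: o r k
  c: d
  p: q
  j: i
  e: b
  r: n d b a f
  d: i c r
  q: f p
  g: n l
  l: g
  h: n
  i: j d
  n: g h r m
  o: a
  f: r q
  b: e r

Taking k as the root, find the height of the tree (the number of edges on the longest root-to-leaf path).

The longest root-to-leaf path is k-a-r-n-g-l (5 edges).

5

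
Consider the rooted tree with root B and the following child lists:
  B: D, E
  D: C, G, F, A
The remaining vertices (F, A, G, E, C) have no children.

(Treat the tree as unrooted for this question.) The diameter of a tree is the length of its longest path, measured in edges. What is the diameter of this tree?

3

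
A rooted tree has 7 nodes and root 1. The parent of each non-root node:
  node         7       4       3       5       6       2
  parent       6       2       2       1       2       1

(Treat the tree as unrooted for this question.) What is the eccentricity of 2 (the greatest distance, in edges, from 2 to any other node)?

Distances from 2 peak at 2, attained at 7 (5 also at distance 2).
2–6–7

2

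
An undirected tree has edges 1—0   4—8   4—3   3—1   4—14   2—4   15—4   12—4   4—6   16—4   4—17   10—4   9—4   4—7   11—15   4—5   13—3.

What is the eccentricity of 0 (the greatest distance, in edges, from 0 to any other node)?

The node farthest from 0 is 11, via 0 – 1 – 3 – 4 – 15 – 11 — 5 edges.

5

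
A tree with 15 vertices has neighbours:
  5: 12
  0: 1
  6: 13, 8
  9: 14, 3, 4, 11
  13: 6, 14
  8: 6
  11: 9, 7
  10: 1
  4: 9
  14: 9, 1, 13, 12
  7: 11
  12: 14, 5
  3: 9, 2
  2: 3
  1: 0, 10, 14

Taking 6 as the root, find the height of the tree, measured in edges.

7 sits deepest: 6 → 13 → 14 → 9 → 11 → 7 — 5 edges from the root.

5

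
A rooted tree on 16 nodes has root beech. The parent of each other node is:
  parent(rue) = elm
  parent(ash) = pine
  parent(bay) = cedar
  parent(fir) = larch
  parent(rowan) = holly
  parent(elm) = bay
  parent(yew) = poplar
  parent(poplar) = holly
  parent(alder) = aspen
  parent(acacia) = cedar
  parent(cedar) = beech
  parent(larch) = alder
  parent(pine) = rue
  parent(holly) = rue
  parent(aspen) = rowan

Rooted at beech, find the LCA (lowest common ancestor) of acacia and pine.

cedar

Ancestors of acacia (toward the root): acacia, cedar, beech.
Ancestors of pine: pine, rue, elm, bay, cedar, beech.
The deepest node appearing in both lists is cedar.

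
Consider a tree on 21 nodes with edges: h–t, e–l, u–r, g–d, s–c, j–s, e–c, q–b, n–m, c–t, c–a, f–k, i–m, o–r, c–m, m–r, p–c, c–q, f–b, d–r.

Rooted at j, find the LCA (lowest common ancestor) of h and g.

c

Ancestors of h (toward the root): h, t, c, s, j.
Ancestors of g: g, d, r, m, c, s, j.
The deepest node appearing in both lists is c.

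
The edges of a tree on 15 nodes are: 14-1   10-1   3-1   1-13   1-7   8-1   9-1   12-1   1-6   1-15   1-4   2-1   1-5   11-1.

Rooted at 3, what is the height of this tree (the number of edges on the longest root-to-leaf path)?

The longest root-to-leaf path is 3–1–2 (2 edges).

2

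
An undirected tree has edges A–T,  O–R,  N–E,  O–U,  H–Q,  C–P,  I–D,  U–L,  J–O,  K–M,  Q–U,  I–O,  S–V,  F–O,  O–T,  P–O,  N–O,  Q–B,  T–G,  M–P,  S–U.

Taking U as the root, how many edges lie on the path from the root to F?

2

Path from U to F: U → O → F, which has 2 edges.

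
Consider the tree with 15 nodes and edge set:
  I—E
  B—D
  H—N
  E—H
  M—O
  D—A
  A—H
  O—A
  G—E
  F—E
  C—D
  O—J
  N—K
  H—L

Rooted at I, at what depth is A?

3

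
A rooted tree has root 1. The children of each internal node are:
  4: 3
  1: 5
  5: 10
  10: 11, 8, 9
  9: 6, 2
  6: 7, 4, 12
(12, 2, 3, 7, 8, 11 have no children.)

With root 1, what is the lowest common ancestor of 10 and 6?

10

10's ancestor chain is 10, 5, 1 and 6's is 6, 9, 10, 5, 1; they first meet at 10.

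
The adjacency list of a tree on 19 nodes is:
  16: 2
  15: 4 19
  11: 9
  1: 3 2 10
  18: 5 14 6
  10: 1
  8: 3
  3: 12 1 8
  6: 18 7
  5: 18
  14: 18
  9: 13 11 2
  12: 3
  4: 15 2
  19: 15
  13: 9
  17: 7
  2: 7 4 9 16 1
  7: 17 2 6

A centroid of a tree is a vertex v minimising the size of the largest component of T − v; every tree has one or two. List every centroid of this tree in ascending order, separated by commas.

2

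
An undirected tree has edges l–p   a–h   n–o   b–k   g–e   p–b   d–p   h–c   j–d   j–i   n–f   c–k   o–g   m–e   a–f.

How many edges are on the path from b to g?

The path is b - k - c - h - a - f - n - o - g, which has 8 edges.

8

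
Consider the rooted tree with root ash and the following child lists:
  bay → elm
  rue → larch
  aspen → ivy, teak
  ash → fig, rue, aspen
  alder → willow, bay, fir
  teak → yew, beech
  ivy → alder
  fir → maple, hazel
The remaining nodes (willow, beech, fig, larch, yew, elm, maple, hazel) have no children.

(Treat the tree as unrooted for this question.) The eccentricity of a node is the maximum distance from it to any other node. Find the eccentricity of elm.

Distances from elm peak at 7, attained at larch.
elm–bay–alder–ivy–aspen–ash–rue–larch

7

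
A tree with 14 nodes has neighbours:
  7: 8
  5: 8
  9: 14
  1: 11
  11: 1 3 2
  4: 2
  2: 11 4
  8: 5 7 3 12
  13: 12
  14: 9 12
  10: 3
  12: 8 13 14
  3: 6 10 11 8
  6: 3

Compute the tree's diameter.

BFS from 4 reaches 9 last, at distance 7; BFS from 9 confirms no node is farther.
Path: 4 – 2 – 11 – 3 – 8 – 12 – 14 – 9.

7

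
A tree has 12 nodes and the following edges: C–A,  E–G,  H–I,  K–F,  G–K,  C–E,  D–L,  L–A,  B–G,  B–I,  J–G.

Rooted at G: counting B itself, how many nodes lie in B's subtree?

3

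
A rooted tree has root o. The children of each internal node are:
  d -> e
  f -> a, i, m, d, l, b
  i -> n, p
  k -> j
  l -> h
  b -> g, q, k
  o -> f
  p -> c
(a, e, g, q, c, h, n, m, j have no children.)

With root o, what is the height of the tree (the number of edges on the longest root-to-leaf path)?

4

The longest root-to-leaf path is o–f–b–k–j (4 edges).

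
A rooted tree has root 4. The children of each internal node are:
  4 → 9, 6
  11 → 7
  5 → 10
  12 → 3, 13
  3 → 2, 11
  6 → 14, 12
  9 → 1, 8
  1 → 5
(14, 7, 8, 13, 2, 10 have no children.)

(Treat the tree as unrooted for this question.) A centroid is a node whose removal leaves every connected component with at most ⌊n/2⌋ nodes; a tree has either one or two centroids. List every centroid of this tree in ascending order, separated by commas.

6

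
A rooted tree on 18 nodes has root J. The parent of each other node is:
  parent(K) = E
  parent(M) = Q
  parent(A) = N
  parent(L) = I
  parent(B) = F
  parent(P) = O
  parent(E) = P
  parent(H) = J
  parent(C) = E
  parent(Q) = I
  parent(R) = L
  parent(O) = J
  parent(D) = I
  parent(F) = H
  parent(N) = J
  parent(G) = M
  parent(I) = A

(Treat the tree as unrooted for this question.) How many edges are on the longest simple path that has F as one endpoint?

8

A farthest node from F is G.
The path F – H – J – N – A – I – Q – M – G has 8 edges.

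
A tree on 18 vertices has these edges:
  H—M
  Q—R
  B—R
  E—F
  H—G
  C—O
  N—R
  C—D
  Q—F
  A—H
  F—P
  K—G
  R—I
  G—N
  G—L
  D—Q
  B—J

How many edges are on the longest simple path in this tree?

A longest path is O-C-D-Q-R-N-G-H-A, with 8 edges.

8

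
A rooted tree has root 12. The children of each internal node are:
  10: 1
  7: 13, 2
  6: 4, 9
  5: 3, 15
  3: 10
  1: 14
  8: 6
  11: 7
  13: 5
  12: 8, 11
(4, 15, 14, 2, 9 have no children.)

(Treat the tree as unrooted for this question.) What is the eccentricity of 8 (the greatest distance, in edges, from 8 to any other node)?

Distances from 8 peak at 9, attained at 14.
8-12-11-7-13-5-3-10-1-14

9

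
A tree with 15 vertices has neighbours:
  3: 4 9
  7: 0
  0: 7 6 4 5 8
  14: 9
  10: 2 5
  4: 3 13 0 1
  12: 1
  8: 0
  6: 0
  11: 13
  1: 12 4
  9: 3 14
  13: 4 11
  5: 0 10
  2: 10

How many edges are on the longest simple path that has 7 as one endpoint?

5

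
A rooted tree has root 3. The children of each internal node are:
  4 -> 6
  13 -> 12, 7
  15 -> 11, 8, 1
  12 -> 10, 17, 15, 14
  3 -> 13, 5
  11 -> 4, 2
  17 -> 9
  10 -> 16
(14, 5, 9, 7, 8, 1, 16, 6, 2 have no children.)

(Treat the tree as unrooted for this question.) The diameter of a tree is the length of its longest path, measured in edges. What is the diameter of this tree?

7

Starting from 6, a farthest node is 5 at distance 7.
One longest path: 6 - 4 - 11 - 15 - 12 - 13 - 3 - 5.
So the diameter is 7.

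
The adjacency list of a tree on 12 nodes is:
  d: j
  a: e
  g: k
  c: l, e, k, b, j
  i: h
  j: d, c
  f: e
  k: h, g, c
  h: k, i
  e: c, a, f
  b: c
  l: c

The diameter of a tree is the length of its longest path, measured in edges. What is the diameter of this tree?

BFS from i reaches d last, at distance 5; BFS from d confirms no node is farther.
Path: i - h - k - c - j - d.

5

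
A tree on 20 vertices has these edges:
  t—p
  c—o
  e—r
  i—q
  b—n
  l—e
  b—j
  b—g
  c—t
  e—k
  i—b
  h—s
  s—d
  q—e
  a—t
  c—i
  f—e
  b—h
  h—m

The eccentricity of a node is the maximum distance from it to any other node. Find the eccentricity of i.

4

The node farthest from i is d, via i-b-h-s-d — 4 edges.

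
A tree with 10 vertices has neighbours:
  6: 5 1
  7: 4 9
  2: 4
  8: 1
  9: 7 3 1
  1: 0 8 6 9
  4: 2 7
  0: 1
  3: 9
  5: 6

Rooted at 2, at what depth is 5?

2 – 4 – 7 – 9 – 1 – 6 – 5 — 6 edges.

6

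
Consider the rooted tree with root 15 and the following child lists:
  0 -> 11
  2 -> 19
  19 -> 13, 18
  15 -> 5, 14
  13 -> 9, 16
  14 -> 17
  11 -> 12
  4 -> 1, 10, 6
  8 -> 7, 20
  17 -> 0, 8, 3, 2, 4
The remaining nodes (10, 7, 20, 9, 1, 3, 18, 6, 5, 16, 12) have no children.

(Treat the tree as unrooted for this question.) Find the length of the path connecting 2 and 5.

4

Walking from 2: 2–17–14–15–5. Length 4.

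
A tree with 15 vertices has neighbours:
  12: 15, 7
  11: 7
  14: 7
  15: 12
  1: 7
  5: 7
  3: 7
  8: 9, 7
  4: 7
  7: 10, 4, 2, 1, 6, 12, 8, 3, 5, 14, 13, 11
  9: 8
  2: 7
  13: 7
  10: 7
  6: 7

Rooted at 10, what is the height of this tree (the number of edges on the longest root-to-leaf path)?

15 sits deepest: 10 – 7 – 12 – 15 — 3 edges from the root.

3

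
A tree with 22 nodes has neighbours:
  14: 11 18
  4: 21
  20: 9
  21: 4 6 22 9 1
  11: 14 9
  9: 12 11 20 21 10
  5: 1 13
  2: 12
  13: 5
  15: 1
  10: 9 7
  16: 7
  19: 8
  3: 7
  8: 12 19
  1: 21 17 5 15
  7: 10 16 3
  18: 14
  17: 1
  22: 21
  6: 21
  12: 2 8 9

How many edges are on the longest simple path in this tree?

7

Starting from 13, a farthest node is 16 at distance 7.
One longest path: 13 - 5 - 1 - 21 - 9 - 10 - 7 - 16.
So the diameter is 7.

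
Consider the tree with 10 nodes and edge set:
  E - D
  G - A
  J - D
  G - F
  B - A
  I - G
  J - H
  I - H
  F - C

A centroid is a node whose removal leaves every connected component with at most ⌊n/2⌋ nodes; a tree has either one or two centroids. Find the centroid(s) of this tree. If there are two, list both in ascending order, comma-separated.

G, I

Delete I: the remaining components have sizes 5, 4. Max 5 ≤ 5, so I is a centroid.
G is adjacent to I and is also a centroid (the largest component after removing it is likewise 5).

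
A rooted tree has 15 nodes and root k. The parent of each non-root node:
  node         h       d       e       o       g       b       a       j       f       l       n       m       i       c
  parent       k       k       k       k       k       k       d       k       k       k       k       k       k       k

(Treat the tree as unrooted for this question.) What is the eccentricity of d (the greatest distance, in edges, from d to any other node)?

2

The node farthest from d is b (c, j, f, n, o, g, h, l, m, e, i also at distance 2), via d–k–b — 2 edges.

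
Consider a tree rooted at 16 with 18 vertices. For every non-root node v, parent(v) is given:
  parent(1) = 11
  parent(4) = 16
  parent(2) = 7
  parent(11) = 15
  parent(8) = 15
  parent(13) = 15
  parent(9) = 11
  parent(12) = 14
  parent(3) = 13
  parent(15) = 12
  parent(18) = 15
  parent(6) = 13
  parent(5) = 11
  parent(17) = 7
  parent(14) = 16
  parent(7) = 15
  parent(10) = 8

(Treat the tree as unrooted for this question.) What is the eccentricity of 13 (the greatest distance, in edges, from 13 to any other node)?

5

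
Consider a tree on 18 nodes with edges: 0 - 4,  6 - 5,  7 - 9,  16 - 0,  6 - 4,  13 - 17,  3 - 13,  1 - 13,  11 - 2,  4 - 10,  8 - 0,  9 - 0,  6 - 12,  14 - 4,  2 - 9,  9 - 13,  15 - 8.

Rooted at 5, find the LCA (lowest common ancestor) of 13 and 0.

0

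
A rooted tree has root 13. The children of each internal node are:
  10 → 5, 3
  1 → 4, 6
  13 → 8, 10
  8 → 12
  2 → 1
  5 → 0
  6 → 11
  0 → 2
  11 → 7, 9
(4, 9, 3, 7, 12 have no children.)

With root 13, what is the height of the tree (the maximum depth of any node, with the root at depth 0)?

8

9 sits deepest: 13 → 10 → 5 → 0 → 2 → 1 → 6 → 11 → 9 — 8 edges from the root.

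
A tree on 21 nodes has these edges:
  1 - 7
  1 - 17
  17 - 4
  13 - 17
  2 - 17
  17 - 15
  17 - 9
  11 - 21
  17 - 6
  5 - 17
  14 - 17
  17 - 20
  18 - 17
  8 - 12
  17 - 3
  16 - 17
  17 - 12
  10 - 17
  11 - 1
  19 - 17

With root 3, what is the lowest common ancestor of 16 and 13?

Ancestors of 16 (toward the root): 16, 17, 3.
Ancestors of 13: 13, 17, 3.
The deepest node appearing in both lists is 17.

17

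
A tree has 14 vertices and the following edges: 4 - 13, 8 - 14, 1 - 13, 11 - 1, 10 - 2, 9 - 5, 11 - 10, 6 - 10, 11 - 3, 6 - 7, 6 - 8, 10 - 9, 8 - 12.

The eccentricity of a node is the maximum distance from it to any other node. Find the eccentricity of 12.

7

Distances from 12 peak at 7, attained at 4.
12 – 8 – 6 – 10 – 11 – 1 – 13 – 4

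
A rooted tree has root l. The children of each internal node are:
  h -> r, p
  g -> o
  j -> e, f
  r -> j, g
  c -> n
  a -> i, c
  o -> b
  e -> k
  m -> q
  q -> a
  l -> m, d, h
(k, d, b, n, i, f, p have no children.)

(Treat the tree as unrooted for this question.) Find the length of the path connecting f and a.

7

f – j – r – h – l – m – q – a: 7 edges.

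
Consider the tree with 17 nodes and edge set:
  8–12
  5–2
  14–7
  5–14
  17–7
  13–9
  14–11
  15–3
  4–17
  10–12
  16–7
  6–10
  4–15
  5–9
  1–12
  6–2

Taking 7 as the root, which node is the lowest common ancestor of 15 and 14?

7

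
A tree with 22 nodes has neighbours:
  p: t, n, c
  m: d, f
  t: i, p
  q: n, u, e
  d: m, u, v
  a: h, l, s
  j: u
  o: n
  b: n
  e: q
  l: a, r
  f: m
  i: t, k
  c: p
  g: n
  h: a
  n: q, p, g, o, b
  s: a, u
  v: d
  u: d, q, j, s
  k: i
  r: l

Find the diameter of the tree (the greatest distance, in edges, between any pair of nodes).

10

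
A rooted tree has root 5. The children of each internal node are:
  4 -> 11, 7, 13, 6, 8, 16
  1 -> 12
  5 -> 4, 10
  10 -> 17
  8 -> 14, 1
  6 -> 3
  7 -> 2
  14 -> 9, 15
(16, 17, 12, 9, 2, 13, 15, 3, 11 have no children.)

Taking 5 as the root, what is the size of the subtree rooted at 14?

14's subtree: {14, 9, 15}, size 3.

3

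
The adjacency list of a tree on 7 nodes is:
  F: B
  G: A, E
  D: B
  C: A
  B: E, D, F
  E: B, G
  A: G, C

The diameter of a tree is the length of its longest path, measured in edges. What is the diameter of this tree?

A longest path is D - B - E - G - A - C, with 5 edges.

5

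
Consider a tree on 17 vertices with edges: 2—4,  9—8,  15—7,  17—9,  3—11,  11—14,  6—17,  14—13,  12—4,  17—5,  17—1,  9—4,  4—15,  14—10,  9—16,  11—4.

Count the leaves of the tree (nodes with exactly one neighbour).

11

Exactly 11 nodes have a single neighbour: 1, 2, 3, 5, 6, 7, 8, 10, 12, 13, 16.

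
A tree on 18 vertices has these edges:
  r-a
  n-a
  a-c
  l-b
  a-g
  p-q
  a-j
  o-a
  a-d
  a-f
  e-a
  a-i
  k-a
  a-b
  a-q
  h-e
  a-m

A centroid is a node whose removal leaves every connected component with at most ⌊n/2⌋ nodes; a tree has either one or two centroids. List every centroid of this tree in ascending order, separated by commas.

Delete a: the remaining components have sizes 2, 2, 2, 1, 1, 1, 1, 1, 1, 1, 1, 1, 1, 1. Max 2 ≤ 9, so a is a centroid.
Every other node leaves some component of size > 9, so the centroid is unique.

a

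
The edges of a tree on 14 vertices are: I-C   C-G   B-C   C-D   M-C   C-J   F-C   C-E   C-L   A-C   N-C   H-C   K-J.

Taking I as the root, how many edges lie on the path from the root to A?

2

I – C – A — 2 edges.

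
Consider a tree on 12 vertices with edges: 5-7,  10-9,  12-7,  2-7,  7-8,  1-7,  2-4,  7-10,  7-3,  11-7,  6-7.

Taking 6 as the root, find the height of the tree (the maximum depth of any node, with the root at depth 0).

3

A deepest node is 4, reached by 6 – 7 – 2 – 4.
That path has 3 edges, so the height is 3.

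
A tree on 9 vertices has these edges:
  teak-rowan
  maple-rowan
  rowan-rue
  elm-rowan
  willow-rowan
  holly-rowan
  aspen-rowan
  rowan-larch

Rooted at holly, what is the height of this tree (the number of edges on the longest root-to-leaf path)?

larch sits deepest: holly–rowan–larch — 2 edges from the root.

2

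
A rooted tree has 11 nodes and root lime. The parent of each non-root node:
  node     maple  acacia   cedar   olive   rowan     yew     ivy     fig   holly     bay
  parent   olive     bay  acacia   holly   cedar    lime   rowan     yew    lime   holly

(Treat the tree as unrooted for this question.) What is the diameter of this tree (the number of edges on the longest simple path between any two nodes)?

8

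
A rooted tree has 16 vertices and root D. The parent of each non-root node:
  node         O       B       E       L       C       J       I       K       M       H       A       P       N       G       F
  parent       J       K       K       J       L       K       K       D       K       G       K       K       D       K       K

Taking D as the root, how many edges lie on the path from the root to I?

2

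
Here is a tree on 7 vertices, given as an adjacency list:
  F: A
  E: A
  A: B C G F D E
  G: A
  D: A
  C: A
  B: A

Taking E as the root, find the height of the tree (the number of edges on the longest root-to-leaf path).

2

The longest root-to-leaf path is E – A – D (2 edges).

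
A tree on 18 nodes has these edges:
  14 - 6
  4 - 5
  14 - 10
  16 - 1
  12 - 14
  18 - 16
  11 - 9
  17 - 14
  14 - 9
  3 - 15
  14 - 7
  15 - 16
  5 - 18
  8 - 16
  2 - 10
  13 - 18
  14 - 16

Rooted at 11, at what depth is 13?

11–9–14–16–18–13 — 5 edges.

5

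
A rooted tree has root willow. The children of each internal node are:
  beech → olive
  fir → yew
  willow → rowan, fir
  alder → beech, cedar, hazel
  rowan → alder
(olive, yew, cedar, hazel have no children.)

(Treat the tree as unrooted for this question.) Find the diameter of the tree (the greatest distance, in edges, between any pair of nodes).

6

BFS from yew reaches olive last, at distance 6; BFS from olive confirms no node is farther.
Path: yew - fir - willow - rowan - alder - beech - olive.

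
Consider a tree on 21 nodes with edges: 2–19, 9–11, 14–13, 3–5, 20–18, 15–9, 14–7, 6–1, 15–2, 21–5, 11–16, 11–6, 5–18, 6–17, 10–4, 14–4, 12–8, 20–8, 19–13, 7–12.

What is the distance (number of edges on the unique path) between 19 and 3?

9

Walking from 19: 19–13–14–7–12–8–20–18–5–3. Length 9.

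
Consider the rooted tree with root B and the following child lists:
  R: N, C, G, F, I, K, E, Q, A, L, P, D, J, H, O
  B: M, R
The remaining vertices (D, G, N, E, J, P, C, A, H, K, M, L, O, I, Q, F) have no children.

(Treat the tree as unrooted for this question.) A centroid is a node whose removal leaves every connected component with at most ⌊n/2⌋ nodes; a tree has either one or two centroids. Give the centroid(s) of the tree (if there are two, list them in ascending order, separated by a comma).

If R is removed the pieces have sizes 2, 1, 1, 1, 1, 1, 1, 1, 1, 1, 1, 1, 1, 1, 1, 1, all ≤ ⌊18/2⌋ = 9.
Every other node leaves some component of size > 9, so the centroid is unique.

R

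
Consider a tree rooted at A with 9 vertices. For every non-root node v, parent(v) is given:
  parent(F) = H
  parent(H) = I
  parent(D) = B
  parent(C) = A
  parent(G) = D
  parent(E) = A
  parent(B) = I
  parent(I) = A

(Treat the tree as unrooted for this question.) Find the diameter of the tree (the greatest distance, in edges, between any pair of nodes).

BFS from G reaches C last, at distance 5; BFS from C confirms no node is farther.
Path: G-D-B-I-A-C.

5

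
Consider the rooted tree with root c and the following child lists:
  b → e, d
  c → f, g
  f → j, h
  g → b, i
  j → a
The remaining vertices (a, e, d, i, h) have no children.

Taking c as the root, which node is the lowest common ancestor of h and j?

f

Path h→root: h f c; path j→root: j f c.
First common node: f.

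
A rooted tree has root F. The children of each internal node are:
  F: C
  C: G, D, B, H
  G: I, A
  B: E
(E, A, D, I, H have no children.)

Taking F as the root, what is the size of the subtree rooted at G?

G's subtree: {G, I, A}, size 3.

3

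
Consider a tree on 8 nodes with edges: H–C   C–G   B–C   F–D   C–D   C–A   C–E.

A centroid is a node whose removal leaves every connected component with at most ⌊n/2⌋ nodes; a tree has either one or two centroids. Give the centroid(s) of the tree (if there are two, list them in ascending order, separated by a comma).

If C is removed the pieces have sizes 2, 1, 1, 1, 1, 1, all ≤ ⌊8/2⌋ = 4.
Every other node leaves some component of size > 4, so the centroid is unique.

C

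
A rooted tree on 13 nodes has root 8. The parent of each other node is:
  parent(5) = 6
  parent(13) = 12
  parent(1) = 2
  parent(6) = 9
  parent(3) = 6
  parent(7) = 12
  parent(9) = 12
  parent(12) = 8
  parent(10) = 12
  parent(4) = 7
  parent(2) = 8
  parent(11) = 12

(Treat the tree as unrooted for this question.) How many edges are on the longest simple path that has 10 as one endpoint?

The node farthest from 10 is 1 (3, 5 also at distance 4), via 10–12–8–2–1 — 4 edges.

4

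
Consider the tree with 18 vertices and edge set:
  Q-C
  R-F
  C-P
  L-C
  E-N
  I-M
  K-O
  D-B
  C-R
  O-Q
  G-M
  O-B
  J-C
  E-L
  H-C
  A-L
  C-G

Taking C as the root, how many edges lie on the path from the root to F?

C → R → F — 2 edges.

2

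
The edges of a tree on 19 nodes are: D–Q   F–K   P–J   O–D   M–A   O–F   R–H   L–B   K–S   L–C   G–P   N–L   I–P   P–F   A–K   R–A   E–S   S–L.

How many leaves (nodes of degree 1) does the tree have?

10

The leaves are B, C, E, G, H, I, J, M, N, Q.
That is 10 leaves.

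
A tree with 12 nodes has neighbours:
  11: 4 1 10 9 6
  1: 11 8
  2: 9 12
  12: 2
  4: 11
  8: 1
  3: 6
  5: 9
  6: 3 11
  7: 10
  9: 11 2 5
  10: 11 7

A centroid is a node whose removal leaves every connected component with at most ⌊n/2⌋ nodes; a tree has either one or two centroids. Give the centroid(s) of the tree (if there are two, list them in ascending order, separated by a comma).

Removing 11 splits the tree into components of sizes 4, 2, 2, 2, 1; the largest is 4 ≤ ⌊12/2⌋ = 6.
No neighbour of 11 does as well, so 11 is the unique centroid.

11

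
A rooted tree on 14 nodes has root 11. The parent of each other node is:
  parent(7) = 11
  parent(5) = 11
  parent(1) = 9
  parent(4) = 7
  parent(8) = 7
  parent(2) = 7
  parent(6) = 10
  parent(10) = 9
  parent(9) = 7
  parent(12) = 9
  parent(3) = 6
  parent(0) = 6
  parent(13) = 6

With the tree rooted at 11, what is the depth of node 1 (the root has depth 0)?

11 → 7 → 9 → 1 — 3 edges.

3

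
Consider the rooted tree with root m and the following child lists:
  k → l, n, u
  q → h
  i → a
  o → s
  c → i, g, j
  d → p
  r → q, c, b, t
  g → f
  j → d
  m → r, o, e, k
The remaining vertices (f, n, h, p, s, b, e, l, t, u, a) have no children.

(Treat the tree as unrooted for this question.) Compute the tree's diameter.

BFS from p reaches s last, at distance 7; BFS from s confirms no node is farther.
Path: p - d - j - c - r - m - o - s.

7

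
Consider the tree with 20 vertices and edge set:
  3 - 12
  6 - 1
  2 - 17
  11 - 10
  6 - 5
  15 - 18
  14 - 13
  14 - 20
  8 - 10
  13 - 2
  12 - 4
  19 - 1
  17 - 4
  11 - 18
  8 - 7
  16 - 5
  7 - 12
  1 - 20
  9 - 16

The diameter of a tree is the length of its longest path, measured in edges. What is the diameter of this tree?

17

Starting from 15, a farthest node is 9 at distance 17.
One longest path: 15 – 18 – 11 – 10 – 8 – 7 – 12 – 4 – 17 – 2 – 13 – 14 – 20 – 1 – 6 – 5 – 16 – 9.
So the diameter is 17.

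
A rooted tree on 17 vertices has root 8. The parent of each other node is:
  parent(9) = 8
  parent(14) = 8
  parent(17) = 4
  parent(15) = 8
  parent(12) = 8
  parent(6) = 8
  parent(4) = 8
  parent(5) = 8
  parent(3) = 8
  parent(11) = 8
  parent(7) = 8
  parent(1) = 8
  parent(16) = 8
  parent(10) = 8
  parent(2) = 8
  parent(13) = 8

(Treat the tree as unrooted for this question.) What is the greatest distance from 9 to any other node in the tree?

The node farthest from 9 is 17, via 9 – 8 – 4 – 17 — 3 edges.

3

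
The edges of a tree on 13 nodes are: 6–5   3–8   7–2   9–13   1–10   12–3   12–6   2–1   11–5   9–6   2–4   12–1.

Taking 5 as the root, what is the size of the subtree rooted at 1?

5

The subtree rooted at 1 contains: 1, 2, 10, 4, 7 — 5 nodes.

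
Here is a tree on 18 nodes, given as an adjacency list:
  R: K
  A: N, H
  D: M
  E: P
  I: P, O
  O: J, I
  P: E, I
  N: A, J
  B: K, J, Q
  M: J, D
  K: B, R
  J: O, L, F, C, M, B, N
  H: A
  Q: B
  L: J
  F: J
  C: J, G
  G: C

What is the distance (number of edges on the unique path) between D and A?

D - M - J - N - A: 4 edges.

4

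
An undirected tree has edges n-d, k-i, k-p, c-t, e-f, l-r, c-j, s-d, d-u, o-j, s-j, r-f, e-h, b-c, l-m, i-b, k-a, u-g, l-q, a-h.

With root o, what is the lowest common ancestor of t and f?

c

Ancestors of t (toward the root): t, c, j, o.
Ancestors of f: f, e, h, a, k, i, b, c, j, o.
The deepest node appearing in both lists is c.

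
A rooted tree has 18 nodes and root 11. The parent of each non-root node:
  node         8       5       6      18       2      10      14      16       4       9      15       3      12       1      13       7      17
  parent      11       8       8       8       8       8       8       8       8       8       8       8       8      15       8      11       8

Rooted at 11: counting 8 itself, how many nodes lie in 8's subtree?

Descendants of 8 (including itself): 8, 13, 3, 17, 15, 18, 6, 14, 4, 2, 5, 10, 12, 16, 9, 1. That's 16.

16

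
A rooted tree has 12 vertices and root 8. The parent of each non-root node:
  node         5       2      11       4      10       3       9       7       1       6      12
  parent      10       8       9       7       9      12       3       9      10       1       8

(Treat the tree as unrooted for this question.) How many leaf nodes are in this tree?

5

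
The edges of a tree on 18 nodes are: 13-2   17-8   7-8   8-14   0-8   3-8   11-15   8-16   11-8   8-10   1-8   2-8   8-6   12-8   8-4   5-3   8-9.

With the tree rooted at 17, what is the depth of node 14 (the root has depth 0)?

2

Path from 17 to 14: 17 → 8 → 14, which has 2 edges.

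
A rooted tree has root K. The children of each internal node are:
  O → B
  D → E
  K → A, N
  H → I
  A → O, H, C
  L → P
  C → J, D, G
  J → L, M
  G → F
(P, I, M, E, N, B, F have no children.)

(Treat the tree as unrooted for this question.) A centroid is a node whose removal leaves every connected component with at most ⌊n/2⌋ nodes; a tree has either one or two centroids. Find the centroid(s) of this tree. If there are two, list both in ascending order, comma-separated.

Removing C splits the tree into components of sizes 7, 4, 2, 2; the largest is 7 ≤ ⌊16/2⌋ = 8.
Every other node leaves some component of size > 8, so the centroid is unique.

C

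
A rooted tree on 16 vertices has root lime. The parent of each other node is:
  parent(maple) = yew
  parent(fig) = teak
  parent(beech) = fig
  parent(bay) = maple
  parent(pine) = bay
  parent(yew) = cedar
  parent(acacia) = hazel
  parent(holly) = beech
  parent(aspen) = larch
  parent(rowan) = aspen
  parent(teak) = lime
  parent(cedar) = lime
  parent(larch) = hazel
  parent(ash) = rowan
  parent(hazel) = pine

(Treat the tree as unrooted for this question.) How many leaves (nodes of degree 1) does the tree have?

3

Exactly 3 nodes have a single neighbour: acacia, ash, holly.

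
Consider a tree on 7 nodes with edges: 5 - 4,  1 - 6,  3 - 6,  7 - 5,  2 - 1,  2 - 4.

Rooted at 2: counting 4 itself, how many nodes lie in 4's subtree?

Descendants of 4 (including itself): 4, 5, 7. That's 3.

3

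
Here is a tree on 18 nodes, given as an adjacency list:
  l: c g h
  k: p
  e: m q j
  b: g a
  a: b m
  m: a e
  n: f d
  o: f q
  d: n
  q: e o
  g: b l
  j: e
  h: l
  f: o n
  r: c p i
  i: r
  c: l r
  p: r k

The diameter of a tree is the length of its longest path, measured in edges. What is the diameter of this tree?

Starting from k, a farthest node is d at distance 14.
One longest path: k – p – r – c – l – g – b – a – m – e – q – o – f – n – d.
So the diameter is 14.

14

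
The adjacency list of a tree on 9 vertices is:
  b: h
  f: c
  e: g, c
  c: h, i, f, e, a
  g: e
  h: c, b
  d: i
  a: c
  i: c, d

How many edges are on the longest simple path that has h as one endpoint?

The node farthest from h is g (d also at distance 3), via h-c-e-g — 3 edges.

3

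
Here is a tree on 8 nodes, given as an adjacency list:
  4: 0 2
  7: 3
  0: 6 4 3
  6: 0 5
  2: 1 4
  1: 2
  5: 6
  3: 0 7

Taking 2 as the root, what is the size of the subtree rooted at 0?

5

Descendants of 0 (including itself): 0, 6, 3, 5, 7. That's 5.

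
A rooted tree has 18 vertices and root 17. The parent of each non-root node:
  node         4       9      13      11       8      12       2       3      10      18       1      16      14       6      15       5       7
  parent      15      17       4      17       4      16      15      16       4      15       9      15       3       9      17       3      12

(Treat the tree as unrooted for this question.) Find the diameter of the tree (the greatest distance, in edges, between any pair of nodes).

A longest path is 7 - 12 - 16 - 15 - 17 - 9 - 1, with 6 edges.

6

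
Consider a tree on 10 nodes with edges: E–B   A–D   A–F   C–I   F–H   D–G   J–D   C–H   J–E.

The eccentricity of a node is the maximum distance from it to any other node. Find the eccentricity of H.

6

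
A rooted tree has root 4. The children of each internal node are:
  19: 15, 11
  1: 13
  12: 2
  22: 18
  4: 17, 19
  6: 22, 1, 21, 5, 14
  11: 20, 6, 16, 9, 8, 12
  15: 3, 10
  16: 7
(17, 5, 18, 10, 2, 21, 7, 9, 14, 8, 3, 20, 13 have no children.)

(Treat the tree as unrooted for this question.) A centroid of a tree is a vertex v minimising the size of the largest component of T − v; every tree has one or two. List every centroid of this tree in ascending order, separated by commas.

Delete 11: the remaining components have sizes 8, 6, 2, 2, 1, 1, 1. Max 8 ≤ 11, so 11 is a centroid.
Every other node leaves some component of size > 11, so the centroid is unique.

11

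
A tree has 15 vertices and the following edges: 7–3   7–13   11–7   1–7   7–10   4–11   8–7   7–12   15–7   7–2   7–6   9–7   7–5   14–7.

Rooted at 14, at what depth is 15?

Climbing from 15 to the root: 15 → 7 → 14. That's 2 steps.

2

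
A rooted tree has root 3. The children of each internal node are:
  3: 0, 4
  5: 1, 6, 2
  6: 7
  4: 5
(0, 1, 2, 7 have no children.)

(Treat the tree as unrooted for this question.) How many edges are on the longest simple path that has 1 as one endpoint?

4

A farthest node from 1 is 0.
The path 1 – 5 – 4 – 3 – 0 has 4 edges.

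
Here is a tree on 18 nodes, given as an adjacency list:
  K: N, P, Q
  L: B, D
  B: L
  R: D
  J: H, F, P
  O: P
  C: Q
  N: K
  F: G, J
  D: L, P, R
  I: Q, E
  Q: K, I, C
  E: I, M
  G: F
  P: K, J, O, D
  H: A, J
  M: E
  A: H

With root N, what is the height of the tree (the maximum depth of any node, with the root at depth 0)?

B sits deepest: N-K-P-D-L-B — 5 edges from the root.

5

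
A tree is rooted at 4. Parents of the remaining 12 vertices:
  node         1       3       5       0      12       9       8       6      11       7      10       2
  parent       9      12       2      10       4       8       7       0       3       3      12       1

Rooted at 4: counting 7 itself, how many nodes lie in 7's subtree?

Descendants of 7 (including itself): 7, 8, 9, 1, 2, 5. That's 6.

6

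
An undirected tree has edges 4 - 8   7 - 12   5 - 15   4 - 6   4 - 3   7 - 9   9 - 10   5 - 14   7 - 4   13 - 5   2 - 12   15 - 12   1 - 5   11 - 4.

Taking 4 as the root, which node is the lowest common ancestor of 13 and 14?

13's ancestor chain is 13, 5, 15, 12, 7, 4 and 14's is 14, 5, 15, 12, 7, 4; they first meet at 5.

5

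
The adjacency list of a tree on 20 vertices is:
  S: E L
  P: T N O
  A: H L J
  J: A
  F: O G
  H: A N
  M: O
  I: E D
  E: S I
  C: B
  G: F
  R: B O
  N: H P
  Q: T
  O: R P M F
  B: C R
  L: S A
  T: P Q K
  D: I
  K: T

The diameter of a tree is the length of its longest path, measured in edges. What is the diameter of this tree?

BFS from D reaches C last, at distance 12; BFS from C confirms no node is farther.
Path: D–I–E–S–L–A–H–N–P–O–R–B–C.

12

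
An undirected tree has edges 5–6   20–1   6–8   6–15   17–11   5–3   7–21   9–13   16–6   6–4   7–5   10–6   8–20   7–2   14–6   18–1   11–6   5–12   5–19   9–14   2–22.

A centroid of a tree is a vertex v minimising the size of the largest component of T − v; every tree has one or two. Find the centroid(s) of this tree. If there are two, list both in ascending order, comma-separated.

6

Delete 6: the remaining components have sizes 8, 4, 3, 2, 1, 1, 1, 1. Max 8 ≤ 11, so 6 is a centroid.
No neighbour of 6 does as well, so 6 is the unique centroid.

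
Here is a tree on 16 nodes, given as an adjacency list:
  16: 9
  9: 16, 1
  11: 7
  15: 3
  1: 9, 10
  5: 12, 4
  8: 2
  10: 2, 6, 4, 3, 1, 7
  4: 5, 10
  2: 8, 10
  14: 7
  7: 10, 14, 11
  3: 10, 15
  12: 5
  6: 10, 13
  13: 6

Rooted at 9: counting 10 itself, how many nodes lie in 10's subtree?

13

Descendants of 10 (including itself): 10, 4, 3, 7, 6, 2, 5, 15, 14, 11, 13, 8, 12. That's 13.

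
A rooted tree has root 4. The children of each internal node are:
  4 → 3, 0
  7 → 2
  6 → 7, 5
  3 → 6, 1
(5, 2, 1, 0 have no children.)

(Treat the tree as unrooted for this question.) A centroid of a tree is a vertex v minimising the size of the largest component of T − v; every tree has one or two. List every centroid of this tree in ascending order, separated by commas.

Delete 3: the remaining components have sizes 4, 2, 1. Max 4 ≤ 4, so 3 is a centroid.
6 is adjacent to 3 and is also a centroid (the largest component after removing it is likewise 4).

3, 6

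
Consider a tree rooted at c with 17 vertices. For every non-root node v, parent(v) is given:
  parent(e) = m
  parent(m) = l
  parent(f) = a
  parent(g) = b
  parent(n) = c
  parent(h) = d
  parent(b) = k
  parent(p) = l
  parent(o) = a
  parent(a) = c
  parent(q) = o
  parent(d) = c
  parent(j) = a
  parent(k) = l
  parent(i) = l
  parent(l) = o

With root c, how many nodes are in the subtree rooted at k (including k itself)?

3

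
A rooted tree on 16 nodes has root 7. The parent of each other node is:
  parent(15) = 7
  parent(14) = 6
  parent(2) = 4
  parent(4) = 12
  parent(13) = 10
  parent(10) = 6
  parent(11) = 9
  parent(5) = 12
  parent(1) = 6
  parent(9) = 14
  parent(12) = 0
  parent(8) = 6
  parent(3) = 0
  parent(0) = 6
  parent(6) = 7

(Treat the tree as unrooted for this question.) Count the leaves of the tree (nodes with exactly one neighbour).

8

Degree-1 nodes: 1, 2, 3, 5, 8, 11, 13, 15 — 8 of them.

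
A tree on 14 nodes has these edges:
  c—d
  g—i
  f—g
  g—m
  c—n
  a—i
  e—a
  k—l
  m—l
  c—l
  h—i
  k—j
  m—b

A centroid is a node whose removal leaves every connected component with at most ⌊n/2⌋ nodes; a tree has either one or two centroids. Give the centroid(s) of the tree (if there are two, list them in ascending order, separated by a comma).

m

Removing m splits the tree into components of sizes 6, 6, 1; the largest is 6 ≤ ⌊14/2⌋ = 7.
No neighbour of m does as well, so m is the unique centroid.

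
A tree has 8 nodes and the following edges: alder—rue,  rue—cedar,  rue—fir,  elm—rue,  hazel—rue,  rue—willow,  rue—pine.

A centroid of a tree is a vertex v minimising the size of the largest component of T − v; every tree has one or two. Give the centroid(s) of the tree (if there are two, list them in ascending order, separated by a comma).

rue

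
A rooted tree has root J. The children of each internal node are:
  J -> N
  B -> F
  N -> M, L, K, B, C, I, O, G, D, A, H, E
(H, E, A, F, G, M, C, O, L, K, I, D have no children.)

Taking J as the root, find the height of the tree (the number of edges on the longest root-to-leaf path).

A deepest node is F, reached by J-N-B-F.
That path has 3 edges, so the height is 3.

3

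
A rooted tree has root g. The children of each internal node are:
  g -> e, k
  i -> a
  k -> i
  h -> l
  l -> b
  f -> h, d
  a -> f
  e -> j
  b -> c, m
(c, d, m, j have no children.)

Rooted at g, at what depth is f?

Climbing from f to the root: f – a – i – k – g. That's 4 steps.

4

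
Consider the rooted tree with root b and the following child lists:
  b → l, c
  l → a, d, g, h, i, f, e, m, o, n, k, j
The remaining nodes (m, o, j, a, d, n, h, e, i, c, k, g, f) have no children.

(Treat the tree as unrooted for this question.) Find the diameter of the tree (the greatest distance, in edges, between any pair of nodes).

Starting from c, a farthest node is j at distance 3.
One longest path: c – b – l – j.
So the diameter is 3.

3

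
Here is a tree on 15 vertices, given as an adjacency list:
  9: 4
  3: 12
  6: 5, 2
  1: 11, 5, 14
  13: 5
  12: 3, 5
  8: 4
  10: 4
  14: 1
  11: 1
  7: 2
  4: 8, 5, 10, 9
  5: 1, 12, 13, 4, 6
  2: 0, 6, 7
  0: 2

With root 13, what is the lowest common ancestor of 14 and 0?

5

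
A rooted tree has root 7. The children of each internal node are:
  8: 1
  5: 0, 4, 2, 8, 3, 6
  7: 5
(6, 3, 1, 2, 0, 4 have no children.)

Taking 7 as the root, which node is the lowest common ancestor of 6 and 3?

5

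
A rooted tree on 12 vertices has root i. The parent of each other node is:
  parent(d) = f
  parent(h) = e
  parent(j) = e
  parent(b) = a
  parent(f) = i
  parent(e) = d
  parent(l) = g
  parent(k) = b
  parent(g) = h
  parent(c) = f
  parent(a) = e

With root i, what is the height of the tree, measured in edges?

l sits deepest: i – f – d – e – h – g – l — 6 edges from the root.

6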